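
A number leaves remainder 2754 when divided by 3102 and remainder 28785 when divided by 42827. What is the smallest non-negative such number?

Write x = 2754 + 3102·k. Then 3102·k ≡ 28785 − 2754 ≡ 26031 (mod 42827).
Need 3102⁻¹ mod 42827. Extended Euclid on (42827, 3102):
42827 = 13*3102 + 2501
3102 = 1*2501 + 601
2501 = 4*601 + 97
601 = 6*97 + 19
97 = 5*19 + 2
19 = 9*2 + 1
2 = 2*1 + 0
Back-substitute:
1 = 19 − 9·2
1 = −9·97 + 46·19
1 = 46·601 − 285·97
1 = −285·2501 + 1186·601
1 = 1186·3102 − 1471·2501
1 = −1471·42827 + 20309·3102
3102⁻¹ ≡ 20309 (mod 42827), so k ≡ 20309·26031 ≡ 7091 (mod 42827).
x = 2754 + 3102·7091 = 21999036.

21999036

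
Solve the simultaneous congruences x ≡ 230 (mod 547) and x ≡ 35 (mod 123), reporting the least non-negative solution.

16640

Write x = 230 + 547·k. Then 547·k ≡ 35 − 230 ≡ 51 (mod 123).
Need 547⁻¹ mod 123. Extended Euclid on (123, 55):
123 = 2*55 + 13
55 = 4*13 + 3
13 = 4*3 + 1
3 = 3*1 + 0
Back-substitute:
1 = 13 − 4·3
1 = −4·55 + 17·13
1 = 17·123 − 38·55
547⁻¹ ≡ 85 (mod 123), so k ≡ 85·51 ≡ 30 (mod 123).
x = 230 + 547·30 = 16640.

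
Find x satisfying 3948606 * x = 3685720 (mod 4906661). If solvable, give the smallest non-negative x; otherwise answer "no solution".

4512047

First find gcd(3948606, 4906661):
4906661 = 1*3948606 + 958055
3948606 = 4*958055 + 116386
958055 = 8*116386 + 26967
116386 = 4*26967 + 8518
26967 = 3*8518 + 1413
8518 = 6*1413 + 40
1413 = 35*40 + 13
40 = 3*13 + 1
13 = 13*1 + 0
gcd = 1, so a unique solution mod 4906661 exists.
Back-substitute for the Bézout coefficients:
1 = 40 − 3·13
1 = −3·1413 + 106·40
1 = 106·8518 − 639·1413
1 = −639·26967 + 2023·8518
1 = 2023·116386 − 8731·26967
1 = −8731·958055 + 71871·116386
1 = 71871·3948606 − 296215·958055
1 = −296215·4906661 + 368086·3948606
So 3948606·(368086) ≡ 1 (mod 4906661), giving 3948606⁻¹ ≡ 368086.
x ≡ 3948606⁻¹·3685720 ≡ 368086·3685720 ≡ 4512047 (mod 4906661).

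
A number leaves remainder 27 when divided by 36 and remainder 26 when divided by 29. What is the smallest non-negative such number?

171

Write x = 27 + 36·k. Then 36·k ≡ 26 − 27 ≡ 28 (mod 29).
Need 36⁻¹ mod 29. Extended Euclid on (29, 7):
29 = 4·7 + 1
7 = 7·1 + 0
Back-substitute:
1 = 29 − 4·7
36⁻¹ ≡ 25 (mod 29), so k ≡ 25·28 ≡ 4 (mod 29).
x = 27 + 36·4 = 171.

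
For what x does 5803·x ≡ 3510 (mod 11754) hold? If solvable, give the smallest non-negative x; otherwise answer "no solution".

9324

First find gcd(5803, 11754):
11754 = 2*5803 + 148
5803 = 39*148 + 31
148 = 4*31 + 24
31 = 1*24 + 7
24 = 3*7 + 3
7 = 2*3 + 1
3 = 3*1 + 0
gcd = 1, so a unique solution mod 11754 exists.
Back-substitute for the Bézout coefficients:
1 = 7 − 2·3
1 = −2·24 + 7·7
1 = 7·31 − 9·24
1 = −9·148 + 43·31
1 = 43·5803 − 1686·148
1 = −1686·11754 + 3415·5803
So 5803·(3415) ≡ 1 (mod 11754), giving 5803⁻¹ ≡ 3415.
x ≡ 5803⁻¹·3510 ≡ 3415·3510 ≡ 9324 (mod 11754).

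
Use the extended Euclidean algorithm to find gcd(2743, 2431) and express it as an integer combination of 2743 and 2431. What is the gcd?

Euclidean algorithm:
2743 = 1·2431 + 312
2431 = 7·312 + 247
312 = 1·247 + 65
247 = 3·65 + 52
65 = 1·52 + 13
52 = 4·13 + 0
gcd(2743, 2431) = 13.
Back-substituting:
13 = 65 − 52
13 = −247 + 4·65
13 = 4·312 − 5·247
13 = −5·2431 + 39·312
13 = 39·2743 − 44·2431
So 13 = (39)·2743 + (-44)·2431.

13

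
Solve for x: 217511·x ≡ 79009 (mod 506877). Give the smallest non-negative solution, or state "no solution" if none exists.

First find gcd(217511, 506877):
506877 = 2×217511 + 71855
217511 = 3×71855 + 1946
71855 = 36×1946 + 1799
1946 = 1×1799 + 147
1799 = 12×147 + 35
147 = 4×35 + 7
35 = 5×7 + 0
gcd = 7 and 7 | 79009, so solutions exist. Divide through by 7: 31073x ≡ 11287 (mod 72411).
Now find 31073⁻¹ mod 72411:
72411 = 2·31073 + 10265
31073 = 3·10265 + 278
10265 = 36·278 + 257
278 = 1·257 + 21
257 = 12·21 + 5
21 = 4·5 + 1
5 = 5·1 + 0
Back-substitute:
1 = 21 − 4·5
1 = −4·257 + 49·21
1 = 49·278 − 53·257
1 = −53·10265 + 1957·278
1 = 1957·31073 − 5924·10265
1 = −5924·72411 + 13805·31073
So 31073⁻¹ ≡ 13805 (mod 72411).
Then x ≡ 13805·11287 ≡ 60974 (mod 72411); the smallest non-negative solution is x = 60974.

60974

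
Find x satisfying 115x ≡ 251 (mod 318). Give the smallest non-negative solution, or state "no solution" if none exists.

287

First find gcd(115, 318):
318 = 2*115 + 88
115 = 1*88 + 27
88 = 3*27 + 7
27 = 3*7 + 6
7 = 1*6 + 1
6 = 6*1 + 0
gcd = 1, so a unique solution mod 318 exists.
Back-substitute for the Bézout coefficients:
1 = 7 − 6
1 = −27 + 4·7
1 = 4·88 − 13·27
1 = −13·115 + 17·88
1 = 17·318 − 47·115
So 115·(-47) ≡ 1 (mod 318), giving 115⁻¹ ≡ 271.
x ≡ 115⁻¹·251 ≡ 271·251 ≡ 287 (mod 318).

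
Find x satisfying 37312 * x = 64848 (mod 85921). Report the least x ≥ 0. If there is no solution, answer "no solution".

no solution

gcd(37312, 85921):
85921 = 2×37312 + 11297
37312 = 3×11297 + 3421
11297 = 3×3421 + 1034
3421 = 3×1034 + 319
1034 = 3×319 + 77
319 = 4×77 + 11
77 = 7×11 + 0
gcd = 11, but 11 ∤ 64848, so the congruence has no solution.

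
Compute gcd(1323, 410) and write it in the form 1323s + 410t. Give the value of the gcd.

Apply Euclid's algorithm to 1323 and 410:
1323 = 3·410 + 93
410 = 4·93 + 38
93 = 2·38 + 17
38 = 2·17 + 4
17 = 4·4 + 1
4 = 4·1 + 0
gcd(1323, 410) = 1.
Working backward:
1 = 17 − 4·4
1 = −4·38 + 9·17
1 = 9·93 − 22·38
1 = −22·410 + 97·93
1 = 97·1323 − 313·410
So 1 = (97)·1323 + (-313)·410.

1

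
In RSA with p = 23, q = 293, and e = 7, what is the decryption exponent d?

φ(n) = (p−1)(q−1) = 22·292 = 6424.
Need d with 7·d ≡ 1 (mod 6424). Apply the extended Euclidean algorithm:
6424 = 917*7 + 5
7 = 1*5 + 2
5 = 2*2 + 1
2 = 2*1 + 0
Back-substitute:
1 = 5 − 2·2
1 = −2·7 + 3·5
1 = 3·6424 − 2753·7
So 7·(-2753) ≡ 1 (mod 6424), hence d ≡ -2753 ≡ 3671 (mod 6424).

3671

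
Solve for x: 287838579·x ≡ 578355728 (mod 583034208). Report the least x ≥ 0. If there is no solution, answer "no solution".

gcd(287838579, 583034208):
583034208 = 2×287838579 + 7357050
287838579 = 39×7357050 + 913629
7357050 = 8×913629 + 48018
913629 = 19×48018 + 1287
48018 = 37×1287 + 399
1287 = 3×399 + 90
399 = 4×90 + 39
90 = 2×39 + 12
39 = 3×12 + 3
12 = 4×3 + 0
gcd = 3, but 3 ∤ 578355728, so the congruence has no solution.

no solution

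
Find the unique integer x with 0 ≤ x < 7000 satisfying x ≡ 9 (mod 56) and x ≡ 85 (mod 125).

Write x = 9 + 56·k. Then 56·k ≡ 85 − 9 ≡ 76 (mod 125).
Need 56⁻¹ mod 125. Extended Euclid on (125, 56):
125 = 2*56 + 13
56 = 4*13 + 4
13 = 3*4 + 1
4 = 4*1 + 0
Back-substitute:
1 = 13 − 3·4
1 = −3·56 + 13·13
1 = 13·125 − 29·56
56⁻¹ ≡ 96 (mod 125), so k ≡ 96·76 ≡ 46 (mod 125).
x = 9 + 56·46 = 2585.

2585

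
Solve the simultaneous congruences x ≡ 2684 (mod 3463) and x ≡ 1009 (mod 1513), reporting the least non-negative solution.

3694242

Write x = 2684 + 3463·k. Then 3463·k ≡ 1009 − 2684 ≡ 1351 (mod 1513).
Need 3463⁻¹ mod 1513. Extended Euclid on (1513, 437):
1513 = 3·437 + 202
437 = 2·202 + 33
202 = 6·33 + 4
33 = 8·4 + 1
4 = 4·1 + 0
Back-substitute:
1 = 33 − 8·4
1 = −8·202 + 49·33
1 = 49·437 − 106·202
1 = −106·1513 + 367·437
3463⁻¹ ≡ 367 (mod 1513), so k ≡ 367·1351 ≡ 1066 (mod 1513).
x = 2684 + 3463·1066 = 3694242.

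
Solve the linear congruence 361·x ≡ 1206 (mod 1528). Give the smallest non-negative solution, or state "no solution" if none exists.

First find gcd(361, 1528):
1528 = 4*361 + 84
361 = 4*84 + 25
84 = 3*25 + 9
25 = 2*9 + 7
9 = 1*7 + 2
7 = 3*2 + 1
2 = 2*1 + 0
gcd = 1, so a unique solution mod 1528 exists.
Back-substitute for the Bézout coefficients:
1 = 7 − 3·2
1 = −3·9 + 4·7
1 = 4·25 − 11·9
1 = −11·84 + 37·25
1 = 37·361 − 159·84
1 = −159·1528 + 673·361
So 361·(673) ≡ 1 (mod 1528), giving 361⁻¹ ≡ 673.
x ≡ 361⁻¹·1206 ≡ 673·1206 ≡ 270 (mod 1528).

270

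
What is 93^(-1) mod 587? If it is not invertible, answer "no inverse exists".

Run Euclid on (587, 93):
587 = 6·93 + 29
93 = 3·29 + 6
29 = 4·6 + 5
6 = 1·5 + 1
5 = 5·1 + 0
Since gcd(93, 587) = 1, back-substitute to write 1 as a combination:
1 = 6 − 5
1 = −29 + 5·6
1 = 5·93 − 16·29
1 = −16·587 + 101·93
So 93·101 ≡ 1 (mod 587).

101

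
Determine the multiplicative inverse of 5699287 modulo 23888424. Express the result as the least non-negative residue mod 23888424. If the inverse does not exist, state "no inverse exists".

18027127

gcd(23888424, 5699287) by repeated division:
23888424 = 4·5699287 + 1091276
5699287 = 5·1091276 + 242907
1091276 = 4·242907 + 119648
242907 = 2·119648 + 3611
119648 = 33·3611 + 485
3611 = 7·485 + 216
485 = 2·216 + 53
216 = 4·53 + 4
53 = 13·4 + 1
4 = 4·1 + 0
Since gcd(5699287, 23888424) = 1, back-substitute to write 1 as a combination:
1 = 53 − 13·4
1 = −13·216 + 53·53
1 = 53·485 − 119·216
1 = −119·3611 + 886·485
1 = 886·119648 − 29357·3611
1 = −29357·242907 + 59600·119648
1 = 59600·1091276 − 267757·242907
1 = −267757·5699287 + 1398385·1091276
1 = 1398385·23888424 − 5861297·5699287
Thus 5699287·(-5861297) ≡ 1 (mod 23888424); reducing, -5861297 mod 23888424 = 18027127.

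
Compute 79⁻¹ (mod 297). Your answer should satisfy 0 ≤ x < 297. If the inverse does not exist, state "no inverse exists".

Run Euclid on (297, 79):
297 = 3*79 + 60
79 = 1*60 + 19
60 = 3*19 + 3
19 = 6*3 + 1
3 = 3*1 + 0
Since gcd(79, 297) = 1, back-substitute to write 1 as a combination:
1 = 19 − 6·3
1 = −6·60 + 19·19
1 = 19·79 − 25·60
1 = −25·297 + 94·79
So 79·94 ≡ 1 (mod 297).

94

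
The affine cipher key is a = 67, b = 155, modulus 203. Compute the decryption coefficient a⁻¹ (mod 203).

100

gcd(203, 67) by repeated division:
203 = 3*67 + 2
67 = 33*2 + 1
2 = 2*1 + 0
gcd = 1, so the inverse exists. Back-substitute:
1 = 67 − 33·2
1 = −33·203 + 100·67
So 67·100 ≡ 1 (mod 203).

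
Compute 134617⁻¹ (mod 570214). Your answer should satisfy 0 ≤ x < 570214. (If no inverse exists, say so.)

Run Euclid on (570214, 134617):
570214 = 4*134617 + 31746
134617 = 4*31746 + 7633
31746 = 4*7633 + 1214
7633 = 6*1214 + 349
1214 = 3*349 + 167
349 = 2*167 + 15
167 = 11*15 + 2
15 = 7*2 + 1
2 = 2*1 + 0
gcd = 1, so the inverse exists. Back-substitute:
1 = 15 − 7·2
1 = −7·167 + 78·15
1 = 78·349 − 163·167
1 = −163·1214 + 567·349
1 = 567·7633 − 3565·1214
1 = −3565·31746 + 14827·7633
1 = 14827·134617 − 62873·31746
1 = −62873·570214 + 266319·134617
So 134617·266319 ≡ 1 (mod 570214).

266319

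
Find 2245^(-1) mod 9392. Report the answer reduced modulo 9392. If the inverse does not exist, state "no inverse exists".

1117

Apply the Euclidean algorithm to 9392 and 2245:
9392 = 4·2245 + 412
2245 = 5·412 + 185
412 = 2·185 + 42
185 = 4·42 + 17
42 = 2·17 + 8
17 = 2·8 + 1
8 = 8·1 + 0
gcd = 1, so the inverse exists. Back-substitute:
1 = 17 − 2·8
1 = −2·42 + 5·17
1 = 5·185 − 22·42
1 = −22·412 + 49·185
1 = 49·2245 − 267·412
1 = −267·9392 + 1117·2245
So 2245·1117 ≡ 1 (mod 9392).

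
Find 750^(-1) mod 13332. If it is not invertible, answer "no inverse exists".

no inverse exists

Compute gcd(750, 13332):
13332 = 17×750 + 582
750 = 1×582 + 168
582 = 3×168 + 78
168 = 2×78 + 12
78 = 6×12 + 6
12 = 2×6 + 0
The gcd is 6, not 1, hence no inverse exists.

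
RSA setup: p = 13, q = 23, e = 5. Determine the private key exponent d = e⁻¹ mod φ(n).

53

φ(n) = (p−1)(q−1) = 12·22 = 264.
Need d with 5·d ≡ 1 (mod 264). Apply the extended Euclidean algorithm:
264 = 52*5 + 4
5 = 1*4 + 1
4 = 4*1 + 0
Back-substitute:
1 = 5 − 4
1 = −264 + 53·5
So 5·53 ≡ 1 (mod 264), hence d = 53.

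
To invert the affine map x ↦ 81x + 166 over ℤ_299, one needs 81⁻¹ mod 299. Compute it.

48

Apply the Euclidean algorithm to 299 and 81:
299 = 3×81 + 56
81 = 1×56 + 25
56 = 2×25 + 6
25 = 4×6 + 1
6 = 6×1 + 0
Since gcd(81, 299) = 1, back-substitute to write 1 as a combination:
1 = 25 − 4·6
1 = −4·56 + 9·25
1 = 9·81 − 13·56
1 = −13·299 + 48·81
So 81·48 ≡ 1 (mod 299).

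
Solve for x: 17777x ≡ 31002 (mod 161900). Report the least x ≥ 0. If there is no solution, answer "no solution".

134926

First find gcd(17777, 161900):
161900 = 9·17777 + 1907
17777 = 9·1907 + 614
1907 = 3·614 + 65
614 = 9·65 + 29
65 = 2·29 + 7
29 = 4·7 + 1
7 = 7·1 + 0
gcd = 1, so a unique solution mod 161900 exists.
Back-substitute for the Bézout coefficients:
1 = 29 − 4·7
1 = −4·65 + 9·29
1 = 9·614 − 85·65
1 = −85·1907 + 264·614
1 = 264·17777 − 2461·1907
1 = −2461·161900 + 22413·17777
So 17777·(22413) ≡ 1 (mod 161900), giving 17777⁻¹ ≡ 22413.
x ≡ 17777⁻¹·31002 ≡ 22413·31002 ≡ 134926 (mod 161900).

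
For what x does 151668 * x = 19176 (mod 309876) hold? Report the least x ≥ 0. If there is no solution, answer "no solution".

23069

First find gcd(151668, 309876):
309876 = 2×151668 + 6540
151668 = 23×6540 + 1248
6540 = 5×1248 + 300
1248 = 4×300 + 48
300 = 6×48 + 12
48 = 4×12 + 0
gcd = 12 and 12 | 19176, so solutions exist. Divide through by 12: 12639x ≡ 1598 (mod 25823).
Now find 12639⁻¹ mod 25823:
25823 = 2·12639 + 545
12639 = 23·545 + 104
545 = 5·104 + 25
104 = 4·25 + 4
25 = 6·4 + 1
4 = 4·1 + 0
Back-substitute:
1 = 25 − 6·4
1 = −6·104 + 25·25
1 = 25·545 − 131·104
1 = −131·12639 + 3038·545
1 = 3038·25823 − 6207·12639
So 12639·(-6207) ≡ 1 (mod 25823), i.e. 12639⁻¹ ≡ 19616.
Then x ≡ 19616·1598 ≡ 23069 (mod 25823); the smallest non-negative solution is x = 23069.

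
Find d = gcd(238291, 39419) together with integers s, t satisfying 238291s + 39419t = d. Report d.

1

Apply Euclid's algorithm to 238291 and 39419:
238291 = 6*39419 + 1777
39419 = 22*1777 + 325
1777 = 5*325 + 152
325 = 2*152 + 21
152 = 7*21 + 5
21 = 4*5 + 1
5 = 5*1 + 0
gcd(238291, 39419) = 1.
Back-substituting:
1 = 21 − 4·5
1 = −4·152 + 29·21
1 = 29·325 − 62·152
1 = −62·1777 + 339·325
1 = 339·39419 − 7520·1777
1 = −7520·238291 + 45459·39419
So 1 = (-7520)·238291 + (45459)·39419.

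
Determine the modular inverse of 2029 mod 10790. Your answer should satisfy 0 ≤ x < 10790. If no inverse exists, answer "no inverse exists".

3329

Apply the Euclidean algorithm to 10790 and 2029:
10790 = 5*2029 + 645
2029 = 3*645 + 94
645 = 6*94 + 81
94 = 1*81 + 13
81 = 6*13 + 3
13 = 4*3 + 1
3 = 3*1 + 0
Since gcd(2029, 10790) = 1, back-substitute to write 1 as a combination:
1 = 13 − 4·3
1 = −4·81 + 25·13
1 = 25·94 − 29·81
1 = −29·645 + 199·94
1 = 199·2029 − 626·645
1 = −626·10790 + 3329·2029
So 2029·3329 ≡ 1 (mod 10790).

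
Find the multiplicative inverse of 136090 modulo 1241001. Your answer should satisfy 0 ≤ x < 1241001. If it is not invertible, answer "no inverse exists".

Run Euclid on (1241001, 136090):
1241001 = 9*136090 + 16191
136090 = 8*16191 + 6562
16191 = 2*6562 + 3067
6562 = 2*3067 + 428
3067 = 7*428 + 71
428 = 6*71 + 2
71 = 35*2 + 1
2 = 2*1 + 0
The gcd is 1. Working backward:
1 = 71 − 35·2
1 = −35·428 + 211·71
1 = 211·3067 − 1512·428
1 = −1512·6562 + 3235·3067
1 = 3235·16191 − 7982·6562
1 = −7982·136090 + 67091·16191
1 = 67091·1241001 − 611801·136090
Thus 136090·(-611801) ≡ 1 (mod 1241001); reducing, -611801 mod 1241001 = 629200.

629200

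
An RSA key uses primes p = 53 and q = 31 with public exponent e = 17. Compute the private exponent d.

1193

φ(n) = (p−1)(q−1) = 52·30 = 1560.
Need d with 17·d ≡ 1 (mod 1560). Apply the extended Euclidean algorithm:
1560 = 91*17 + 13
17 = 1*13 + 4
13 = 3*4 + 1
4 = 4*1 + 0
Back-substitute:
1 = 13 − 3·4
1 = −3·17 + 4·13
1 = 4·1560 − 367·17
So 17·(-367) ≡ 1 (mod 1560), hence d ≡ -367 ≡ 1193 (mod 1560).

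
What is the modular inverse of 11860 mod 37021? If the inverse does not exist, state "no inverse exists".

Apply the Euclidean algorithm to 37021 and 11860:
37021 = 3*11860 + 1441
11860 = 8*1441 + 332
1441 = 4*332 + 113
332 = 2*113 + 106
113 = 1*106 + 7
106 = 15*7 + 1
7 = 7*1 + 0
The gcd is 1. Working backward:
1 = 106 − 15·7
1 = −15·113 + 16·106
1 = 16·332 − 47·113
1 = −47·1441 + 204·332
1 = 204·11860 − 1679·1441
1 = −1679·37021 + 5241·11860
So 11860·5241 ≡ 1 (mod 37021).

5241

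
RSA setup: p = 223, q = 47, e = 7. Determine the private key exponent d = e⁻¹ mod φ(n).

1459

φ(n) = (p−1)(q−1) = 222·46 = 10212.
Need d with 7·d ≡ 1 (mod 10212). Apply the extended Euclidean algorithm:
10212 = 1458×7 + 6
7 = 1×6 + 1
6 = 6×1 + 0
Back-substitute:
1 = 7 − 6
1 = −10212 + 1459·7
So 7·1459 ≡ 1 (mod 10212), hence d = 1459.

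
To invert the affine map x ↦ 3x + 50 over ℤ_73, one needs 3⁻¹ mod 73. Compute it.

49

Run Euclid on (73, 3):
73 = 24×3 + 1
3 = 3×1 + 0
Since gcd(3, 73) = 1, back-substitute to write 1 as a combination:
1 = 73 − 24·3
Thus 3·(-24) ≡ 1 (mod 73); reducing, -24 mod 73 = 49.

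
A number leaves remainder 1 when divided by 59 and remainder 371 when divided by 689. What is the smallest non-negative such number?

Write x = 1 + 59·k. Then 59·k ≡ 371 − 1 ≡ 370 (mod 689).
Need 59⁻¹ mod 689. Extended Euclid on (689, 59):
689 = 11*59 + 40
59 = 1*40 + 19
40 = 2*19 + 2
19 = 9*2 + 1
2 = 2*1 + 0
Back-substitute:
1 = 19 − 9·2
1 = −9·40 + 19·19
1 = 19·59 − 28·40
1 = −28·689 + 327·59
59⁻¹ ≡ 327 (mod 689), so k ≡ 327·370 ≡ 415 (mod 689).
x = 1 + 59·415 = 24486.

24486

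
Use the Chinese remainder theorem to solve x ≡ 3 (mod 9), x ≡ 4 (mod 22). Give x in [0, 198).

48

Write x = 3 + 9·k. Then 9·k ≡ 4 − 3 ≡ 1 (mod 22).
Need 9⁻¹ mod 22. Extended Euclid on (22, 9):
22 = 2×9 + 4
9 = 2×4 + 1
4 = 4×1 + 0
Back-substitute:
1 = 9 − 2·4
1 = −2·22 + 5·9
9⁻¹ ≡ 5 (mod 22), so k ≡ 5·1 ≡ 5 (mod 22).
x = 3 + 9·5 = 48.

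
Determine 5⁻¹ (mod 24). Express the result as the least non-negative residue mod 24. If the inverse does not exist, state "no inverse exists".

5

Run Euclid on (24, 5):
24 = 4·5 + 4
5 = 1·4 + 1
4 = 4·1 + 0
Since gcd(5, 24) = 1, back-substitute to write 1 as a combination:
1 = 5 − 4
1 = −24 + 5·5
So 5·5 ≡ 1 (mod 24).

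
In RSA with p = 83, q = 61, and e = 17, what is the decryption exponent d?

φ(n) = (p−1)(q−1) = 82·60 = 4920.
Need d with 17·d ≡ 1 (mod 4920). Apply the extended Euclidean algorithm:
4920 = 289·17 + 7
17 = 2·7 + 3
7 = 2·3 + 1
3 = 3·1 + 0
Back-substitute:
1 = 7 − 2·3
1 = −2·17 + 5·7
1 = 5·4920 − 1447·17
So 17·(-1447) ≡ 1 (mod 4920), hence d ≡ -1447 ≡ 3473 (mod 4920).

3473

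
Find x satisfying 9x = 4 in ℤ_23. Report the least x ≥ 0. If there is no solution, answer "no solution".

First find gcd(9, 23):
23 = 2×9 + 5
9 = 1×5 + 4
5 = 1×4 + 1
4 = 4×1 + 0
gcd = 1, so a unique solution mod 23 exists.
Back-substitute for the Bézout coefficients:
1 = 5 − 4
1 = −9 + 2·5
1 = 2·23 − 5·9
So 9·(-5) ≡ 1 (mod 23), giving 9⁻¹ ≡ 18.
x ≡ 9⁻¹·4 ≡ 18·4 ≡ 3 (mod 23).

3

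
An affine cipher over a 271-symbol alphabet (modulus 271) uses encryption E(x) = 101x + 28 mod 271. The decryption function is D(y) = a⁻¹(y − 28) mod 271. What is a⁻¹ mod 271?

161

Extended Euclidean algorithm:
271 = 2·101 + 69
101 = 1·69 + 32
69 = 2·32 + 5
32 = 6·5 + 2
5 = 2·2 + 1
2 = 2·1 + 0
Since gcd(101, 271) = 1, back-substitute to write 1 as a combination:
1 = 5 − 2·2
1 = −2·32 + 13·5
1 = 13·69 − 28·32
1 = −28·101 + 41·69
1 = 41·271 − 110·101
Hence 101⁻¹ ≡ -110 ≡ 161 (mod 271).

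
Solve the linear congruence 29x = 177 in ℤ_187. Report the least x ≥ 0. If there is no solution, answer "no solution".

First find gcd(29, 187):
187 = 6×29 + 13
29 = 2×13 + 3
13 = 4×3 + 1
3 = 3×1 + 0
gcd = 1, so a unique solution mod 187 exists.
Back-substitute for the Bézout coefficients:
1 = 13 − 4·3
1 = −4·29 + 9·13
1 = 9·187 − 58·29
So 29·(-58) ≡ 1 (mod 187), giving 29⁻¹ ≡ 129.
x ≡ 29⁻¹·177 ≡ 129·177 ≡ 19 (mod 187).

19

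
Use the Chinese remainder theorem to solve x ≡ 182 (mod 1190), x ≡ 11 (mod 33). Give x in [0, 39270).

Write x = 182 + 1190·k. Then 1190·k ≡ 11 − 182 ≡ 27 (mod 33).
Need 1190⁻¹ mod 33. Extended Euclid on (33, 2):
33 = 16·2 + 1
2 = 2·1 + 0
Back-substitute:
1 = 33 − 16·2
1190⁻¹ ≡ 17 (mod 33), so k ≡ 17·27 ≡ 30 (mod 33).
x = 182 + 1190·30 = 35882.

35882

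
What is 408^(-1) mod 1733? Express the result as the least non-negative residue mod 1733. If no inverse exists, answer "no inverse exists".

Extended Euclidean algorithm:
1733 = 4×408 + 101
408 = 4×101 + 4
101 = 25×4 + 1
4 = 4×1 + 0
gcd = 1, so the inverse exists. Back-substitute:
1 = 101 − 25·4
1 = −25·408 + 101·101
1 = 101·1733 − 429·408
Hence 408⁻¹ ≡ -429 ≡ 1304 (mod 1733).

1304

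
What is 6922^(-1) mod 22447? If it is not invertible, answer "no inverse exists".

gcd(22447, 6922) by repeated division:
22447 = 3*6922 + 1681
6922 = 4*1681 + 198
1681 = 8*198 + 97
198 = 2*97 + 4
97 = 24*4 + 1
4 = 4*1 + 0
The gcd is 1. Working backward:
1 = 97 − 24·4
1 = −24·198 + 49·97
1 = 49·1681 − 416·198
1 = −416·6922 + 1713·1681
1 = 1713·22447 − 5555·6922
Hence 6922⁻¹ ≡ -5555 ≡ 16892 (mod 22447).

16892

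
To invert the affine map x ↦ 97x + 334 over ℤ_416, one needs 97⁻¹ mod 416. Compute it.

193

Apply the Euclidean algorithm to 416 and 97:
416 = 4×97 + 28
97 = 3×28 + 13
28 = 2×13 + 2
13 = 6×2 + 1
2 = 2×1 + 0
gcd = 1, so the inverse exists. Back-substitute:
1 = 13 − 6·2
1 = −6·28 + 13·13
1 = 13·97 − 45·28
1 = −45·416 + 193·97
So 97·193 ≡ 1 (mod 416).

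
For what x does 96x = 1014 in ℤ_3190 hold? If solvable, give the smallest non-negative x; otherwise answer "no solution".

First find gcd(96, 3190):
3190 = 33·96 + 22
96 = 4·22 + 8
22 = 2·8 + 6
8 = 1·6 + 2
6 = 3·2 + 0
gcd = 2 and 2 | 1014, so solutions exist. Divide through by 2: 48x ≡ 507 (mod 1595).
Now find 48⁻¹ mod 1595:
1595 = 33×48 + 11
48 = 4×11 + 4
11 = 2×4 + 3
4 = 1×3 + 1
3 = 3×1 + 0
Back-substitute:
1 = 4 − 3
1 = −11 + 3·4
1 = 3·48 − 13·11
1 = −13·1595 + 432·48
So 48⁻¹ ≡ 432 (mod 1595).
Then x ≡ 432·507 ≡ 509 (mod 1595); the smallest non-negative solution is x = 509.

509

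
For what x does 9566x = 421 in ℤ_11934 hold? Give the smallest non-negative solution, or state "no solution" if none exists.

no solution

gcd(9566, 11934):
11934 = 1·9566 + 2368
9566 = 4·2368 + 94
2368 = 25·94 + 18
94 = 5·18 + 4
18 = 4·4 + 2
4 = 2·2 + 0
gcd = 2, but 2 ∤ 421, so the congruence has no solution.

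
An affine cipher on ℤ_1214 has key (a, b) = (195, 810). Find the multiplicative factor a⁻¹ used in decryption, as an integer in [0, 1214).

193

Extended Euclidean algorithm:
1214 = 6·195 + 44
195 = 4·44 + 19
44 = 2·19 + 6
19 = 3·6 + 1
6 = 6·1 + 0
gcd = 1, so the inverse exists. Back-substitute:
1 = 19 − 3·6
1 = −3·44 + 7·19
1 = 7·195 − 31·44
1 = −31·1214 + 193·195
So 195·193 ≡ 1 (mod 1214).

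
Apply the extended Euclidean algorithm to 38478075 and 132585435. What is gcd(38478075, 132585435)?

15

Apply Euclid's algorithm to 132585435 and 38478075:
132585435 = 3·38478075 + 17151210
38478075 = 2·17151210 + 4175655
17151210 = 4·4175655 + 448590
4175655 = 9·448590 + 138345
448590 = 3·138345 + 33555
138345 = 4·33555 + 4125
33555 = 8·4125 + 555
4125 = 7·555 + 240
555 = 2·240 + 75
240 = 3·75 + 15
75 = 5·15 + 0
gcd(38478075, 132585435) = 15.
Back-substituting:
15 = 240 − 3·75
15 = −3·555 + 7·240
15 = 7·4125 − 52·555
15 = −52·33555 + 423·4125
15 = 423·138345 − 1744·33555
15 = −1744·448590 + 5655·138345
15 = 5655·4175655 − 52639·448590
15 = −52639·17151210 + 216211·4175655
15 = 216211·38478075 − 485061·17151210
15 = −485061·132585435 + 1671394·38478075
So 15 = (-485061)·132585435 + (1671394)·38478075.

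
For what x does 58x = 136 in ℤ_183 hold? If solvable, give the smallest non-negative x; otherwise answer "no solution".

First find gcd(58, 183):
183 = 3×58 + 9
58 = 6×9 + 4
9 = 2×4 + 1
4 = 4×1 + 0
gcd = 1, so a unique solution mod 183 exists.
Back-substitute for the Bézout coefficients:
1 = 9 − 2·4
1 = −2·58 + 13·9
1 = 13·183 − 41·58
So 58·(-41) ≡ 1 (mod 183), giving 58⁻¹ ≡ 142.
x ≡ 58⁻¹·136 ≡ 142·136 ≡ 97 (mod 183).

97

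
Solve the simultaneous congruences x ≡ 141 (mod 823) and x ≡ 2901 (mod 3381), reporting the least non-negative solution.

Write x = 141 + 823·k. Then 823·k ≡ 2901 − 141 ≡ 2760 (mod 3381).
Need 823⁻¹ mod 3381. Extended Euclid on (3381, 823):
3381 = 4×823 + 89
823 = 9×89 + 22
89 = 4×22 + 1
22 = 22×1 + 0
Back-substitute:
1 = 89 − 4·22
1 = −4·823 + 37·89
1 = 37·3381 − 152·823
823⁻¹ ≡ 3229 (mod 3381), so k ≡ 3229·2760 ≡ 3105 (mod 3381).
x = 141 + 823·3105 = 2555556.

2555556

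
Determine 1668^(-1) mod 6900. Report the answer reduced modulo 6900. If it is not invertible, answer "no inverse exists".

Compute gcd(1668, 6900):
6900 = 4·1668 + 228
1668 = 7·228 + 72
228 = 3·72 + 12
72 = 6·12 + 0
Since gcd = 12 > 1, 1668 is not a unit mod 6900.

no inverse exists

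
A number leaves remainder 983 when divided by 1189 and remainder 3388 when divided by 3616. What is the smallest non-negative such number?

Write x = 983 + 1189·k. Then 1189·k ≡ 3388 − 983 ≡ 2405 (mod 3616).
Need 1189⁻¹ mod 3616. Extended Euclid on (3616, 1189):
3616 = 3×1189 + 49
1189 = 24×49 + 13
49 = 3×13 + 10
13 = 1×10 + 3
10 = 3×3 + 1
3 = 3×1 + 0
Back-substitute:
1 = 10 − 3·3
1 = −3·13 + 4·10
1 = 4·49 − 15·13
1 = −15·1189 + 364·49
1 = 364·3616 − 1107·1189
1189⁻¹ ≡ 2509 (mod 3616), so k ≡ 2509·2405 ≡ 2657 (mod 3616).
x = 983 + 1189·2657 = 3160156.

3160156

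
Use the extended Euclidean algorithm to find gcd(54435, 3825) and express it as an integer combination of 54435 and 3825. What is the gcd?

Repeated division:
54435 = 14*3825 + 885
3825 = 4*885 + 285
885 = 3*285 + 30
285 = 9*30 + 15
30 = 2*15 + 0
gcd(54435, 3825) = 15.
Express as a combination:
15 = 285 − 9·30
15 = −9·885 + 28·285
15 = 28·3825 − 121·885
15 = −121·54435 + 1722·3825
So 15 = (-121)·54435 + (1722)·3825.

15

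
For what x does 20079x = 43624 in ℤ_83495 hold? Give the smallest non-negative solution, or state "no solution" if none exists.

62481

First find gcd(20079, 83495):
83495 = 4·20079 + 3179
20079 = 6·3179 + 1005
3179 = 3·1005 + 164
1005 = 6·164 + 21
164 = 7·21 + 17
21 = 1·17 + 4
17 = 4·4 + 1
4 = 4·1 + 0
gcd = 1, so a unique solution mod 83495 exists.
Back-substitute for the Bézout coefficients:
1 = 17 − 4·4
1 = −4·21 + 5·17
1 = 5·164 − 39·21
1 = −39·1005 + 239·164
1 = 239·3179 − 756·1005
1 = −756·20079 + 4775·3179
1 = 4775·83495 − 19856·20079
So 20079·(-19856) ≡ 1 (mod 83495), giving 20079⁻¹ ≡ 63639.
x ≡ 20079⁻¹·43624 ≡ 63639·43624 ≡ 62481 (mod 83495).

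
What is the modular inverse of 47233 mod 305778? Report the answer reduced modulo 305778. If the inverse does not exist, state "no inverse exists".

Apply the Euclidean algorithm to 305778 and 47233:
305778 = 6·47233 + 22380
47233 = 2·22380 + 2473
22380 = 9·2473 + 123
2473 = 20·123 + 13
123 = 9·13 + 6
13 = 2·6 + 1
6 = 6·1 + 0
The gcd is 1. Working backward:
1 = 13 − 2·6
1 = −2·123 + 19·13
1 = 19·2473 − 382·123
1 = −382·22380 + 3457·2473
1 = 3457·47233 − 7296·22380
1 = −7296·305778 + 47233·47233
So 47233·47233 ≡ 1 (mod 305778).

47233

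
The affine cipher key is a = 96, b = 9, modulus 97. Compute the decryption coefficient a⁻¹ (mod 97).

gcd(97, 96) by repeated division:
97 = 1·96 + 1
96 = 96·1 + 0
Since gcd(96, 97) = 1, back-substitute to write 1 as a combination:
1 = 97 − 96
Thus 96·(-1) ≡ 1 (mod 97); reducing, -1 mod 97 = 96.

96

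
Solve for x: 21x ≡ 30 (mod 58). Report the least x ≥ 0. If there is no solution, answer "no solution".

First find gcd(21, 58):
58 = 2*21 + 16
21 = 1*16 + 5
16 = 3*5 + 1
5 = 5*1 + 0
gcd = 1, so a unique solution mod 58 exists.
Back-substitute for the Bézout coefficients:
1 = 16 − 3·5
1 = −3·21 + 4·16
1 = 4·58 − 11·21
So 21·(-11) ≡ 1 (mod 58), giving 21⁻¹ ≡ 47.
x ≡ 21⁻¹·30 ≡ 47·30 ≡ 18 (mod 58).

18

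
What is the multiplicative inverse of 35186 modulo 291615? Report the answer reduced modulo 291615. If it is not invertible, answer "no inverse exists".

Apply the Euclidean algorithm to 291615 and 35186:
291615 = 8×35186 + 10127
35186 = 3×10127 + 4805
10127 = 2×4805 + 517
4805 = 9×517 + 152
517 = 3×152 + 61
152 = 2×61 + 30
61 = 2×30 + 1
30 = 30×1 + 0
The gcd is 1. Working backward:
1 = 61 − 2·30
1 = −2·152 + 5·61
1 = 5·517 − 17·152
1 = −17·4805 + 158·517
1 = 158·10127 − 333·4805
1 = −333·35186 + 1157·10127
1 = 1157·291615 − 9589·35186
Hence 35186⁻¹ ≡ -9589 ≡ 282026 (mod 291615).

282026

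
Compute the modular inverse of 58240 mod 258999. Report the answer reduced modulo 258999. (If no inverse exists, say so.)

Compute gcd(58240, 258999):
258999 = 4·58240 + 26039
58240 = 2·26039 + 6162
26039 = 4·6162 + 1391
6162 = 4·1391 + 598
1391 = 2·598 + 195
598 = 3·195 + 13
195 = 15·13 + 0
gcd(58240, 258999) = 13 ≠ 1, so 58240 has no multiplicative inverse modulo 258999.

no inverse exists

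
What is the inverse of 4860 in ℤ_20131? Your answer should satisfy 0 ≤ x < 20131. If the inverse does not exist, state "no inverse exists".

19257

Run Euclid on (20131, 4860):
20131 = 4×4860 + 691
4860 = 7×691 + 23
691 = 30×23 + 1
23 = 23×1 + 0
Since gcd(4860, 20131) = 1, back-substitute to write 1 as a combination:
1 = 691 − 30·23
1 = −30·4860 + 211·691
1 = 211·20131 − 874·4860
So 4860·(-874) ≡ 1 (mod 20131), and -874 ≡ 19257 (mod 20131).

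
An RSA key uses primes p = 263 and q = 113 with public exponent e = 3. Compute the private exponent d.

φ(n) = (p−1)(q−1) = 262·112 = 29344.
Need d with 3·d ≡ 1 (mod 29344). Apply the extended Euclidean algorithm:
29344 = 9781·3 + 1
3 = 3·1 + 0
Back-substitute:
1 = 29344 − 9781·3
So 3·(-9781) ≡ 1 (mod 29344), hence d ≡ -9781 ≡ 19563 (mod 29344).

19563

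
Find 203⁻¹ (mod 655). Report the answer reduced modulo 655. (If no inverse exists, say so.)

242

Apply the Euclidean algorithm to 655 and 203:
655 = 3*203 + 46
203 = 4*46 + 19
46 = 2*19 + 8
19 = 2*8 + 3
8 = 2*3 + 2
3 = 1*2 + 1
2 = 2*1 + 0
The gcd is 1. Working backward:
1 = 3 − 2
1 = −8 + 3·3
1 = 3·19 − 7·8
1 = −7·46 + 17·19
1 = 17·203 − 75·46
1 = −75·655 + 242·203
So 203·242 ≡ 1 (mod 655).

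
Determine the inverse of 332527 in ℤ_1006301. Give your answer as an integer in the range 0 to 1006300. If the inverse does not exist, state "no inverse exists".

Apply the Euclidean algorithm to 1006301 and 332527:
1006301 = 3×332527 + 8720
332527 = 38×8720 + 1167
8720 = 7×1167 + 551
1167 = 2×551 + 65
551 = 8×65 + 31
65 = 2×31 + 3
31 = 10×3 + 1
3 = 3×1 + 0
The gcd is 1. Working backward:
1 = 31 − 10·3
1 = −10·65 + 21·31
1 = 21·551 − 178·65
1 = −178·1167 + 377·551
1 = 377·8720 − 2817·1167
1 = −2817·332527 + 107423·8720
1 = 107423·1006301 − 325086·332527
Thus 332527·(-325086) ≡ 1 (mod 1006301); reducing, -325086 mod 1006301 = 681215.

681215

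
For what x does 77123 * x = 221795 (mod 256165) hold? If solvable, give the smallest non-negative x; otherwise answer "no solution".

First find gcd(77123, 256165):
256165 = 3×77123 + 24796
77123 = 3×24796 + 2735
24796 = 9×2735 + 181
2735 = 15×181 + 20
181 = 9×20 + 1
20 = 20×1 + 0
gcd = 1, so a unique solution mod 256165 exists.
Back-substitute for the Bézout coefficients:
1 = 181 − 9·20
1 = −9·2735 + 136·181
1 = 136·24796 − 1233·2735
1 = −1233·77123 + 3835·24796
1 = 3835·256165 − 12738·77123
So 77123·(-12738) ≡ 1 (mod 256165), giving 77123⁻¹ ≡ 243427.
x ≡ 77123⁻¹·221795 ≡ 243427·221795 ≡ 19075 (mod 256165).

19075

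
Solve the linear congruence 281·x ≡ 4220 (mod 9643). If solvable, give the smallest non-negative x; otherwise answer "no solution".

First find gcd(281, 9643):
9643 = 34*281 + 89
281 = 3*89 + 14
89 = 6*14 + 5
14 = 2*5 + 4
5 = 1*4 + 1
4 = 4*1 + 0
gcd = 1, so a unique solution mod 9643 exists.
Back-substitute for the Bézout coefficients:
1 = 5 − 4
1 = −14 + 3·5
1 = 3·89 − 19·14
1 = −19·281 + 60·89
1 = 60·9643 − 2059·281
So 281·(-2059) ≡ 1 (mod 9643), giving 281⁻¹ ≡ 7584.
x ≡ 281⁻¹·4220 ≡ 7584·4220 ≡ 9006 (mod 9643).

9006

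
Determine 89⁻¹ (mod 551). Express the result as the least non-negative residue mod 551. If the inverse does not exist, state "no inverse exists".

421

gcd(551, 89) by repeated division:
551 = 6*89 + 17
89 = 5*17 + 4
17 = 4*4 + 1
4 = 4*1 + 0
gcd = 1, so the inverse exists. Back-substitute:
1 = 17 − 4·4
1 = −4·89 + 21·17
1 = 21·551 − 130·89
Hence 89⁻¹ ≡ -130 ≡ 421 (mod 551).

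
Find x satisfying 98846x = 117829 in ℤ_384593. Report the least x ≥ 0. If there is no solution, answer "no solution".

gcd(98846, 384593):
384593 = 3×98846 + 88055
98846 = 1×88055 + 10791
88055 = 8×10791 + 1727
10791 = 6×1727 + 429
1727 = 4×429 + 11
429 = 39×11 + 0
gcd = 11, but 11 ∤ 117829, so the congruence has no solution.

no solution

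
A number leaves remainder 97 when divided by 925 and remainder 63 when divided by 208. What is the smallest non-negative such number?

Write x = 97 + 925·k. Then 925·k ≡ 63 − 97 ≡ 174 (mod 208).
Need 925⁻¹ mod 208. Extended Euclid on (208, 93):
208 = 2*93 + 22
93 = 4*22 + 5
22 = 4*5 + 2
5 = 2*2 + 1
2 = 2*1 + 0
Back-substitute:
1 = 5 − 2·2
1 = −2·22 + 9·5
1 = 9·93 − 38·22
1 = −38·208 + 85·93
925⁻¹ ≡ 85 (mod 208), so k ≡ 85·174 ≡ 22 (mod 208).
x = 97 + 925·22 = 20447.

20447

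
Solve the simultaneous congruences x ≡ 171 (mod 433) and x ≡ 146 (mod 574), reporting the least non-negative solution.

120112

Write x = 171 + 433·k. Then 433·k ≡ 146 − 171 ≡ 549 (mod 574).
Need 433⁻¹ mod 574. Extended Euclid on (574, 433):
574 = 1×433 + 141
433 = 3×141 + 10
141 = 14×10 + 1
10 = 10×1 + 0
Back-substitute:
1 = 141 − 14·10
1 = −14·433 + 43·141
1 = 43·574 − 57·433
433⁻¹ ≡ 517 (mod 574), so k ≡ 517·549 ≡ 277 (mod 574).
x = 171 + 433·277 = 120112.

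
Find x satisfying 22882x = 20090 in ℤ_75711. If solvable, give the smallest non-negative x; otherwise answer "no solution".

10172

First find gcd(22882, 75711):
75711 = 3×22882 + 7065
22882 = 3×7065 + 1687
7065 = 4×1687 + 317
1687 = 5×317 + 102
317 = 3×102 + 11
102 = 9×11 + 3
11 = 3×3 + 2
3 = 1×2 + 1
2 = 2×1 + 0
gcd = 1, so a unique solution mod 75711 exists.
Back-substitute for the Bézout coefficients:
1 = 3 − 2
1 = −11 + 4·3
1 = 4·102 − 37·11
1 = −37·317 + 115·102
1 = 115·1687 − 612·317
1 = −612·7065 + 2563·1687
1 = 2563·22882 − 8301·7065
1 = −8301·75711 + 27466·22882
So 22882·(27466) ≡ 1 (mod 75711), giving 22882⁻¹ ≡ 27466.
x ≡ 22882⁻¹·20090 ≡ 27466·20090 ≡ 10172 (mod 75711).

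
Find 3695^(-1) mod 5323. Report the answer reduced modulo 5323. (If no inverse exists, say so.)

5032

Extended Euclidean algorithm:
5323 = 1×3695 + 1628
3695 = 2×1628 + 439
1628 = 3×439 + 311
439 = 1×311 + 128
311 = 2×128 + 55
128 = 2×55 + 18
55 = 3×18 + 1
18 = 18×1 + 0
Since gcd(3695, 5323) = 1, back-substitute to write 1 as a combination:
1 = 55 − 3·18
1 = −3·128 + 7·55
1 = 7·311 − 17·128
1 = −17·439 + 24·311
1 = 24·1628 − 89·439
1 = −89·3695 + 202·1628
1 = 202·5323 − 291·3695
Hence 3695⁻¹ ≡ -291 ≡ 5032 (mod 5323).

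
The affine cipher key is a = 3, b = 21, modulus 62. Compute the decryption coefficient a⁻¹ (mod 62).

Extended Euclidean algorithm:
62 = 20×3 + 2
3 = 1×2 + 1
2 = 2×1 + 0
gcd = 1, so the inverse exists. Back-substitute:
1 = 3 − 2
1 = −62 + 21·3
So 3·21 ≡ 1 (mod 62).

21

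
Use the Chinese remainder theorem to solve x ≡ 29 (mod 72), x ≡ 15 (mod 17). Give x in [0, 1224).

Write x = 29 + 72·k. Then 72·k ≡ 15 − 29 ≡ 3 (mod 17).
Need 72⁻¹ mod 17. Extended Euclid on (17, 4):
17 = 4*4 + 1
4 = 4*1 + 0
Back-substitute:
1 = 17 − 4·4
72⁻¹ ≡ 13 (mod 17), so k ≡ 13·3 ≡ 5 (mod 17).
x = 29 + 72·5 = 389.

389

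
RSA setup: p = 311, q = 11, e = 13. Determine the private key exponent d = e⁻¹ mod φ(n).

φ(n) = (p−1)(q−1) = 310·10 = 3100.
Need d with 13·d ≡ 1 (mod 3100). Apply the extended Euclidean algorithm:
3100 = 238*13 + 6
13 = 2*6 + 1
6 = 6*1 + 0
Back-substitute:
1 = 13 − 2·6
1 = −2·3100 + 477·13
So 13·477 ≡ 1 (mod 3100), hence d = 477.

477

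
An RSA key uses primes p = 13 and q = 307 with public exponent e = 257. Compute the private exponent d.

φ(n) = (p−1)(q−1) = 12·306 = 3672.
Need d with 257·d ≡ 1 (mod 3672). Apply the extended Euclidean algorithm:
3672 = 14·257 + 74
257 = 3·74 + 35
74 = 2·35 + 4
35 = 8·4 + 3
4 = 1·3 + 1
3 = 3·1 + 0
Back-substitute:
1 = 4 − 3
1 = −35 + 9·4
1 = 9·74 − 19·35
1 = −19·257 + 66·74
1 = 66·3672 − 943·257
So 257·(-943) ≡ 1 (mod 3672), hence d ≡ -943 ≡ 2729 (mod 3672).

2729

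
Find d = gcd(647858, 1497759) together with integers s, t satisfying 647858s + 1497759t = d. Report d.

1

Repeated division:
1497759 = 2×647858 + 202043
647858 = 3×202043 + 41729
202043 = 4×41729 + 35127
41729 = 1×35127 + 6602
35127 = 5×6602 + 2117
6602 = 3×2117 + 251
2117 = 8×251 + 109
251 = 2×109 + 33
109 = 3×33 + 10
33 = 3×10 + 3
10 = 3×3 + 1
3 = 3×1 + 0
gcd(647858, 1497759) = 1.
Express as a combination:
1 = 10 − 3·3
1 = −3·33 + 10·10
1 = 10·109 − 33·33
1 = −33·251 + 76·109
1 = 76·2117 − 641·251
1 = −641·6602 + 1999·2117
1 = 1999·35127 − 10636·6602
1 = −10636·41729 + 12635·35127
1 = 12635·202043 − 61176·41729
1 = −61176·647858 + 196163·202043
1 = 196163·1497759 − 453502·647858
So 1 = (196163)·1497759 + (-453502)·647858.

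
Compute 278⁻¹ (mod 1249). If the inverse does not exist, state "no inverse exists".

939

Apply the Euclidean algorithm to 1249 and 278:
1249 = 4·278 + 137
278 = 2·137 + 4
137 = 34·4 + 1
4 = 4·1 + 0
Since gcd(278, 1249) = 1, back-substitute to write 1 as a combination:
1 = 137 − 34·4
1 = −34·278 + 69·137
1 = 69·1249 − 310·278
So 278·(-310) ≡ 1 (mod 1249), and -310 ≡ 939 (mod 1249).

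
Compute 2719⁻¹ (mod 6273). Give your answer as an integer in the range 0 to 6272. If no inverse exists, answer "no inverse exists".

1495

Apply the Euclidean algorithm to 6273 and 2719:
6273 = 2*2719 + 835
2719 = 3*835 + 214
835 = 3*214 + 193
214 = 1*193 + 21
193 = 9*21 + 4
21 = 5*4 + 1
4 = 4*1 + 0
gcd = 1, so the inverse exists. Back-substitute:
1 = 21 − 5·4
1 = −5·193 + 46·21
1 = 46·214 − 51·193
1 = −51·835 + 199·214
1 = 199·2719 − 648·835
1 = −648·6273 + 1495·2719
So 2719·1495 ≡ 1 (mod 6273).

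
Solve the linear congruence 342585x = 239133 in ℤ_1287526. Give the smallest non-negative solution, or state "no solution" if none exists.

First find gcd(342585, 1287526):
1287526 = 3*342585 + 259771
342585 = 1*259771 + 82814
259771 = 3*82814 + 11329
82814 = 7*11329 + 3511
11329 = 3*3511 + 796
3511 = 4*796 + 327
796 = 2*327 + 142
327 = 2*142 + 43
142 = 3*43 + 13
43 = 3*13 + 4
13 = 3*4 + 1
4 = 4*1 + 0
gcd = 1, so a unique solution mod 1287526 exists.
Back-substitute for the Bézout coefficients:
1 = 13 − 3·4
1 = −3·43 + 10·13
1 = 10·142 − 33·43
1 = −33·327 + 76·142
1 = 76·796 − 185·327
1 = −185·3511 + 816·796
1 = 816·11329 − 2633·3511
1 = −2633·82814 + 19247·11329
1 = 19247·259771 − 60374·82814
1 = −60374·342585 + 79621·259771
1 = 79621·1287526 − 299237·342585
So 342585·(-299237) ≡ 1 (mod 1287526), giving 342585⁻¹ ≡ 988289.
x ≡ 342585⁻¹·239133 ≡ 988289·239133 ≡ 678507 (mod 1287526).

678507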